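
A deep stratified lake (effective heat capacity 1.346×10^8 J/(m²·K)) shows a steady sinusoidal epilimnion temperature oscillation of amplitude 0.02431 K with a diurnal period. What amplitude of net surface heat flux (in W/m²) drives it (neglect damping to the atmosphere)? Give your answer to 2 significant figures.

240

Areal heat capacity C = 1.346×10^8 J/(m²·K) (given).
ω = 2π / 86400 s = 7.27×10^-5 s⁻¹.
Cω = 1.35×10^8 × 7.27×10^-5 = 9790 W/(m²·K).
F₀ = A × Cω = 0.02431 × 9790 = 238 W/m².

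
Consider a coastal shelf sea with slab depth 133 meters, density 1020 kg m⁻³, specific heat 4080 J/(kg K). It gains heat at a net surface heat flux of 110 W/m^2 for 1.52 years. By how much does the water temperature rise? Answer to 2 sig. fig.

9.5 K

Areal heat capacity C = ρ c_p D = 1020 × 4080 × 133 = 5.53×10^8 J/(m^2 K).
Net heat input Q = F Δt = 110 × (1.52 years × 3.156×10^7 s/year) = 5.28×10^9 J/m².
ΔT = Q / C = 5.28×10^9 / 5.53×10^8 = 9.53 K.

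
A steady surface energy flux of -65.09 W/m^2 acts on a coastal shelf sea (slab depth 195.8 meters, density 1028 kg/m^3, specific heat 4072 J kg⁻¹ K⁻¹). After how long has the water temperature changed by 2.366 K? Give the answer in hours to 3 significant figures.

8280 hours

Areal heat capacity C = ρ c_p D = 1028 × 4072 × 195.8 = 8.20×10^8 J/(m^2 K).
Time required: Δt = C ΔT / F = 8.20×10^8 × -2.366 / -65.09 = 2.98×10^7 s.
In hours: 2.98×10^7 s / (3600 s/hour) = 8280 hours.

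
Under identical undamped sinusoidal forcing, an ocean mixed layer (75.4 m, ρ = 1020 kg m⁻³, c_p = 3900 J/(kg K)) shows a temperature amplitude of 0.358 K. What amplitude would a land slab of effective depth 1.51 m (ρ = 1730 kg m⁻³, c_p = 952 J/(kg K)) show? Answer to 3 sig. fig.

43.2 K

C_ocean = 3.00×10^8 J/(m²·K); C_land = 2.49×10^6 J/(m²·K).
A ∝ 1/C ⇒ A_land = A_ocean × C_ocean/C_land = 0.358 × 121 = 43.2 K.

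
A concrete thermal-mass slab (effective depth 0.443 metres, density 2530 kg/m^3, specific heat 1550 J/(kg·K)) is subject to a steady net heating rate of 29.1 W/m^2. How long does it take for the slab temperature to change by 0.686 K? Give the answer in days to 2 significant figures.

0.47 days

Areal heat capacity C = ρ c_p D = 2530 × 1550 × 0.443 = 1.74×10^6 J m⁻² K⁻¹.
Time required: Δt = C ΔT / F = 1.74×10^6 × 0.686 / 29.1 = 41000 s.
In days: 41000 s / (86400 s/day) = 0.474 days.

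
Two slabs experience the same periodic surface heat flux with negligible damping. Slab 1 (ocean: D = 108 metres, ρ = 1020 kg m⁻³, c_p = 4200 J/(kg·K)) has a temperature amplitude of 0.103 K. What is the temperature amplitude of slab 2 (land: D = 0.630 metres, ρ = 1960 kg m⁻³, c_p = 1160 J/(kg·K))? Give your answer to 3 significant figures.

33.3 K

C_ocean = 4.63×10^8 J/(m²·K); C_land = 1.43×10^6 J/(m²·K).
A ∝ 1/C ⇒ A_land = A_ocean × C_ocean/C_land = 0.103 × 323 = 33.3 K.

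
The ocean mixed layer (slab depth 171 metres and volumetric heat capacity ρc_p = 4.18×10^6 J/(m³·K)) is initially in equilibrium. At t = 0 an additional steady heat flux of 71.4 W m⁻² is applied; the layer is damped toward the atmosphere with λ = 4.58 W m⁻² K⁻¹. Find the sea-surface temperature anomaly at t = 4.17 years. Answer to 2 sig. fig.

8.9 K

Areal heat capacity C = ρc_p × D = 4.18×10^6 × 171 = 7.15×10^8 J/(m^2 K).
τ = C / λ = 7.15×10^8 / 4.58 = 1.56×10^8 s.
Equilibrium anomaly ΔT_eq = F / λ = 71.4 / 4.58 = 15.6 K.
t = 4.17 years = 1.32×10^8 s, so t/τ = 0.843.
ΔT(t) = ΔT_eq (1 − e^(−t/τ)) = 15.6 × (1 − e^−0.843) = 8.88 K.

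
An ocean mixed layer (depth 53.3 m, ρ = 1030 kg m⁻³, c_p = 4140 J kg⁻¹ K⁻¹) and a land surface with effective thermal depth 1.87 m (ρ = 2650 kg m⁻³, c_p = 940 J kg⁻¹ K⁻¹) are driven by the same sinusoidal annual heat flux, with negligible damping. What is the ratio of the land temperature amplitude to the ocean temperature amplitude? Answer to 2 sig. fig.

49

C_ocean = 1030 × 4140 × 53.3 = 2.27×10^8 J/(m²·K).
C_land = 2650 × 940 × 1.87 = 4.66×10^6 J/(m²·K).
Undamped amplitude ∝ 1/C, so A_land/A_ocean = C_ocean/C_land = 48.8.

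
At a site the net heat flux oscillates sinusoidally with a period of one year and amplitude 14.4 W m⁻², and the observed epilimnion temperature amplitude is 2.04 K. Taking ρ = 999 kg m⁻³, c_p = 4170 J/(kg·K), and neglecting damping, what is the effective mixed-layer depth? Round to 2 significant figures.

ω = 2π / 3.15×10^7 s = 1.99×10^-7 s⁻¹.
Required C = F₀ / (A ω) = 14.4 / (2.04 × 1.99×10^-7) = 3.54×10^7 J/(m²·K).
D = C / (ρ c_p) = 3.54×10^7 / (999 × 4170) = 8.50 m.

8.5 m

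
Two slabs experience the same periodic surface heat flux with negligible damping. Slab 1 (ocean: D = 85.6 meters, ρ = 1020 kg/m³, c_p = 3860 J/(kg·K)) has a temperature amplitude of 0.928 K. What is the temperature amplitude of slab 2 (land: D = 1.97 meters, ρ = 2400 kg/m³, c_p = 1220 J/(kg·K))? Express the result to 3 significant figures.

C_ocean = 3.37×10^8 J/(m²·K); C_land = 5.77×10^6 J/(m²·K).
A ∝ 1/C ⇒ A_land = A_ocean × C_ocean/C_land = 0.928 × 58.4 = 54.2 K.

54.2 K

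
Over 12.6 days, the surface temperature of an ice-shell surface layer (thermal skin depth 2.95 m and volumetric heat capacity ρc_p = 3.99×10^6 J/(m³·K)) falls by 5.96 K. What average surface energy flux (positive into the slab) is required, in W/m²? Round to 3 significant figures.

Areal heat capacity C = ρc_p × D = 3.99×10^6 × 2.95 = 1.18×10^7 J/(m^2 K).
Required heat per unit area: Q = C ΔT = 1.18×10^7 × -5.96 = -7.02×10^7 J/m².
Flux F = Q / Δt = -7.02×10^7 / 1.09×10^6 s = -64.4 W/m².

-64.4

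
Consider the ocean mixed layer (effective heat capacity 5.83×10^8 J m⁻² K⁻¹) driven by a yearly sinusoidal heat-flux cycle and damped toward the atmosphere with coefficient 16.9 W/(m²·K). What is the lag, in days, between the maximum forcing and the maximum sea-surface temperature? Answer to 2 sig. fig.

83 days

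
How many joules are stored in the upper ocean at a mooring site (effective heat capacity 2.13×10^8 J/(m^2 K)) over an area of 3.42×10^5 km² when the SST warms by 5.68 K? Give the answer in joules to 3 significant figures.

4.14×10^20 J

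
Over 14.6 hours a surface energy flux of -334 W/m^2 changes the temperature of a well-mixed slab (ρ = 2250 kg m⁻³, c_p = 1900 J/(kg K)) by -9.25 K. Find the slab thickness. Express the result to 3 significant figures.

0.444 m

Heat input Q = F Δt = -334 × 52600 s = -1.76×10^7 J/m².
Required areal heat capacity C = Q / ΔT = 1.90×10^6 J/(m²·K).
Depth D = C / (ρ c_p) = 1.90×10^6 / (2250 × 1900) = 0.444 m.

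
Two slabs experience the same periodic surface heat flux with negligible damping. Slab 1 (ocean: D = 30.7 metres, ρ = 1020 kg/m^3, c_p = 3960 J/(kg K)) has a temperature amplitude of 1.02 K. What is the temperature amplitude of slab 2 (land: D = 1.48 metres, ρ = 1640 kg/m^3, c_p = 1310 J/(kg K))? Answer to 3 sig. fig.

C_ocean = 1.24×10^8 J/(m²·K); C_land = 3.18×10^6 J/(m²·K).
A ∝ 1/C ⇒ A_land = A_ocean × C_ocean/C_land = 1.02 × 39.0 = 39.8 K.

39.8 K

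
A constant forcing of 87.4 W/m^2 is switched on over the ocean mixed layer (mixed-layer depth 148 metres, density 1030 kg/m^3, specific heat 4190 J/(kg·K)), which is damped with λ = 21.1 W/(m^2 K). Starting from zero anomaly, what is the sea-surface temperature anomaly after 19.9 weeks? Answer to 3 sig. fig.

Areal heat capacity C = ρ c_p D = 1030 × 4190 × 148 = 6.39×10^8 J/(m^2 K).
τ = C / λ = 6.39×10^8 / 21.1 = 3.03×10^7 s.
Equilibrium anomaly ΔT_eq = F / λ = 87.4 / 21.1 = 4.14 K.
t = 19.9 weeks = 1.20×10^7 s, so t/τ = 0.398.
ΔT(t) = ΔT_eq (1 − e^(−t/τ)) = 4.14 × (1 − e^−0.398) = 1.36 K.

1.36 K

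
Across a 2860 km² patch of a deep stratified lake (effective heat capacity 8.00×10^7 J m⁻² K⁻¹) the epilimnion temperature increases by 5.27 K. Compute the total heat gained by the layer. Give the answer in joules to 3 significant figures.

Areal heat capacity C = 8.00×10^7 J m⁻² K⁻¹ (given).
Heat per unit area: q = C ΔT = 8.00×10^7 × 5.27 = 4.22×10^8 J/m².
Total heat: Q = q × A = 4.22×10^8 × (2860 × 10⁶ m²) = 1.21×10^18 J.

1.21×10^18 J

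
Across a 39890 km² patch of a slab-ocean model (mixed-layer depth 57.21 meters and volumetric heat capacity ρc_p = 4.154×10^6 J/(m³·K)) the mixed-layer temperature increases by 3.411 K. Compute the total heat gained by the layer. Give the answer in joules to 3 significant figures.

3.23×10^19 J

Areal heat capacity C = ρc_p × D = 4.154×10^6 × 57.21 = 2.38×10^8 J/(m^2 K).
Heat per unit area: q = C ΔT = 2.38×10^8 × 3.411 = 8.11×10^8 J/m².
Total heat: Q = q × A = 8.11×10^8 × (39890 × 10⁶ m²) = 3.23×10^19 J.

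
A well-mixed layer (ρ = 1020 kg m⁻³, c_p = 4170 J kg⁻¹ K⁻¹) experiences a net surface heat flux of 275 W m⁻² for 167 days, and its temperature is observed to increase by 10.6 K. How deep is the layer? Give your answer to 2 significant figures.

88 m

Heat input Q = F Δt = 275 × 1.44×10^7 s = 3.97×10^9 J/m².
Required areal heat capacity C = Q / ΔT = 3.74×10^8 J/(m²·K).
Depth D = C / (ρ c_p) = 3.74×10^8 / (1020 × 4170) = 88.0 m.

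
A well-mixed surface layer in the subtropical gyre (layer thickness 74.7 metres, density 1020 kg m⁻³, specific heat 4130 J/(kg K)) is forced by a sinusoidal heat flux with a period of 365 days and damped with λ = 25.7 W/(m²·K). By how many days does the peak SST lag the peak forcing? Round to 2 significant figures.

Areal heat capacity C = ρ c_p D = 1020 × 4130 × 74.7 = 3.15×10^8 J m⁻² K⁻¹.
ω = 2π / 3.15×10^7 s = 1.99×10^-7 s⁻¹.
Phase lag φ = arctan(Cω/λ) = arctan(62.7/25.7) = 1.18 rad.
Time lag = φ / ω = 1.18 / 1.99×10^-7 = 5.93×10^6 s = 68.7 days.

69 days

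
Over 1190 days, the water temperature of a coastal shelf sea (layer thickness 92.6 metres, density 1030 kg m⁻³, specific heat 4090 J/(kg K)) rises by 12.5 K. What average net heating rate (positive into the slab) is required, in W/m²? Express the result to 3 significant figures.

Areal heat capacity C = ρ c_p D = 1030 × 4090 × 92.6 = 3.90×10^8 J m⁻² K⁻¹.
Required heat per unit area: Q = C ΔT = 3.90×10^8 × 12.5 = 4.88×10^9 J/m².
Flux F = Q / Δt = 4.88×10^9 / 1.03×10^8 s = 47.4 W/m².

47.4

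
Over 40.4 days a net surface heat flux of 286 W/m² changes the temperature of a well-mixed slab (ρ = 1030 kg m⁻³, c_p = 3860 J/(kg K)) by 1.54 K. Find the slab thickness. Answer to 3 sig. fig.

163 m

Heat input Q = F Δt = 286 × 3.49×10^6 s = 9.98×10^8 J/m².
Required areal heat capacity C = Q / ΔT = 6.48×10^8 J/(m²·K).
Depth D = C / (ρ c_p) = 6.48×10^8 / (1030 × 3860) = 163 m.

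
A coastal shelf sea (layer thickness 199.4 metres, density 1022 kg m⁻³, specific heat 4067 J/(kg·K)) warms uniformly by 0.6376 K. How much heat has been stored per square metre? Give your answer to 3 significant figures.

Areal heat capacity C = ρ c_p D = 1022 × 4067 × 199.4 = 8.29×10^8 J/(m^2 K).
ΔQ = C ΔT = 8.29×10^8 × 0.6376 = 5.28×10^8 J/m².

5.28×10^8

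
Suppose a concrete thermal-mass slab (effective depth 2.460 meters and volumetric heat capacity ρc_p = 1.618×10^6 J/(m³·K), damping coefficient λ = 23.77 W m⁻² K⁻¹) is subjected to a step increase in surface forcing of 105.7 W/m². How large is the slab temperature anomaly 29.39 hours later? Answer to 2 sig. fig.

2.1 K

Areal heat capacity C = ρc_p × D = 1.618×10^6 × 2.460 = 3.98×10^6 J/(m²·K).
τ = C / λ = 3.98×10^6 / 23.77 = 1.67×10^5 s.
Equilibrium anomaly ΔT_eq = F / λ = 105.7 / 23.77 = 4.45 K.
t = 29.39 hours = 1.06×10^5 s, so t/τ = 0.632.
ΔT(t) = ΔT_eq (1 − e^(−t/τ)) = 4.45 × (1 − e^−0.632) = 2.08 K.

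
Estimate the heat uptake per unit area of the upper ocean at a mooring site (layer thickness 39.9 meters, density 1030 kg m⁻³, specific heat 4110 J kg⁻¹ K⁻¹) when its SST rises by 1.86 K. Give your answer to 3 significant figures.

Areal heat capacity C = ρ c_p D = 1030 × 4110 × 39.9 = 1.69×10^8 J/(m²·K).
ΔQ = C ΔT = 1.69×10^8 × 1.86 = 3.14×10^8 J/m².

3.14×10^8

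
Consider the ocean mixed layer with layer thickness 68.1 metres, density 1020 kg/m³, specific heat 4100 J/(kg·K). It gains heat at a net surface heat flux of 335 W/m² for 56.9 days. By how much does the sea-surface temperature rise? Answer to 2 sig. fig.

5.8 K

Areal heat capacity C = ρ c_p D = 1020 × 4100 × 68.1 = 2.85×10^8 J m⁻² K⁻¹.
Net heat input Q = F Δt = 335 × (56.9 days × 86400 s/day) = 1.65×10^9 J/m².
ΔT = Q / C = 1.65×10^9 / 2.85×10^8 = 5.78 K.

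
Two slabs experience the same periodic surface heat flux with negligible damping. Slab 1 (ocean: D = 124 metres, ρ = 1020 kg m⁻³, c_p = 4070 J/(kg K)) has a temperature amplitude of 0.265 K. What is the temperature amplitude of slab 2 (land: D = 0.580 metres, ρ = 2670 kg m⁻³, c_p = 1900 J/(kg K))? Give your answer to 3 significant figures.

46.4 K

C_ocean = 5.15×10^8 J/(m²·K); C_land = 2.94×10^6 J/(m²·K).
A ∝ 1/C ⇒ A_land = A_ocean × C_ocean/C_land = 0.265 × 175 = 46.4 K.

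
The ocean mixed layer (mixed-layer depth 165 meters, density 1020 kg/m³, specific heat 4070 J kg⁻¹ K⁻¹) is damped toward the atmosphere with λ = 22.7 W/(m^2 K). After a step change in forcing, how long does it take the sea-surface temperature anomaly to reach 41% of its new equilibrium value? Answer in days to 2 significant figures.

Areal heat capacity C = ρ c_p D = 1020 × 4070 × 165 = 6.85×10^8 J m⁻² K⁻¹.
τ = C / λ = 6.85×10^8 / 22.7 = 3.02×10^7 s.
Fraction reached: 1 − e^(−t/τ) = 0.41 ⇒ t = −τ ln(1 − 0.41) = τ × 0.528.
t = 1.59×10^7 s = 184 days.

180 days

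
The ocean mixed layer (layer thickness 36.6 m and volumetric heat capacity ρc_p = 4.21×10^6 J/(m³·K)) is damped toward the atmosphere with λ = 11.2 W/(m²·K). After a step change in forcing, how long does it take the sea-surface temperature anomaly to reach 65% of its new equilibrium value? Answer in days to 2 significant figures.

170 days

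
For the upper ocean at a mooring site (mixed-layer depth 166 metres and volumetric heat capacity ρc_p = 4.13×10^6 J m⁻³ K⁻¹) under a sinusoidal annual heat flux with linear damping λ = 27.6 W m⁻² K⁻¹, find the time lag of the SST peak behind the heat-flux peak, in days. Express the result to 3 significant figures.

Areal heat capacity C = ρc_p × D = 4.13×10^6 × 166 = 6.86×10^8 J/(m^2 K).
ω = 2π / 3.15×10^7 s = 1.99×10^-7 s⁻¹.
Phase lag φ = arctan(Cω/λ) = arctan(137/27.6) = 1.37 rad.
Time lag = φ / ω = 1.37 / 1.99×10^-7 = 6.88×10^6 s = 79.7 days.

79.7 days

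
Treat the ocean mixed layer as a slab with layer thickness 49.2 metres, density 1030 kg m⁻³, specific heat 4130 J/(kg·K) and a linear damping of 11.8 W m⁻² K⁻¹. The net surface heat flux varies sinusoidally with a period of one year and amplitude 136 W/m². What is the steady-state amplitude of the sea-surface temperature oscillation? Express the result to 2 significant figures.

3.1 K

Areal heat capacity C = ρ c_p D = 1030 × 4130 × 49.2 = 2.09×10^8 J/(m^2 K).
Angular frequency ω = 2π / T = 2π / 3.15×10^7 s = 1.99×10^-7 s⁻¹.
√((Cω)² + λ²) = √((41.7)² + 11.8²) = 43.3 W/(m²·K).
Amplitude A = F₀ / √((Cω)²+λ²) = 136 / 43.3 = 3.14 K.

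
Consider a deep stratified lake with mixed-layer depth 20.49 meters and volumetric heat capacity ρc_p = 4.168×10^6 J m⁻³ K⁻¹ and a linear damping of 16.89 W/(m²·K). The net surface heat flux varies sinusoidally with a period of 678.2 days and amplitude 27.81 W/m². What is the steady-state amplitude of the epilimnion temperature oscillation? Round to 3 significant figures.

Areal heat capacity C = ρc_p × D = 4.168×10^6 × 20.49 = 8.54×10^7 J/(m²·K).
Angular frequency ω = 2π / T = 2π / 5.86×10^7 s = 1.07×10^-7 s⁻¹.
√((Cω)² + λ²) = √((9.16)² + 16.89²) = 19.2 W/(m²·K).
Amplitude A = F₀ / √((Cω)²+λ²) = 27.81 / 19.2 = 1.45 K.

1.45 K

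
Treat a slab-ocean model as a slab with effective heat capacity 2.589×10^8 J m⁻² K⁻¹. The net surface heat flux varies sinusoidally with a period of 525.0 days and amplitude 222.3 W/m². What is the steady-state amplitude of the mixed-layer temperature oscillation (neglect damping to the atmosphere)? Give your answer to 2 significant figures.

Areal heat capacity C = 2.589×10^8 J m⁻² K⁻¹ (given).
Angular frequency ω = 2π / T = 2π / 4.54×10^7 s = 1.39×10^-7 s⁻¹.
Cω = 2.59×10^8 × 1.39×10^-7 = 35.9 W/(m²·K).
Amplitude A = F₀ / (Cω) = 222.3 / 35.9 = 6.20 K.

6.2 K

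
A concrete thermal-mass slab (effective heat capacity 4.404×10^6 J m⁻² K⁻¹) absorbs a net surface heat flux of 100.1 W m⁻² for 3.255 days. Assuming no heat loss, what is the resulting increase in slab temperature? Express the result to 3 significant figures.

6.39 K

Areal heat capacity C = 4.404×10^6 J m⁻² K⁻¹ (given).
Net heat input Q = F Δt = 100.1 × (3.255 days × 86400 s/day) = 2.82×10^7 J/m².
ΔT = Q / C = 2.82×10^7 / 4.40×10^6 = 6.39 K.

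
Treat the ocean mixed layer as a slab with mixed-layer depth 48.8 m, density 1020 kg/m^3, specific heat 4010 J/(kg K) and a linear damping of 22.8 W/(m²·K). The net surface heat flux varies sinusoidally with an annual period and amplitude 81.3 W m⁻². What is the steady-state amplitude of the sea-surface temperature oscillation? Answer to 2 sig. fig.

Areal heat capacity C = ρ c_p D = 1020 × 4010 × 48.8 = 2.00×10^8 J/(m²·K).
Angular frequency ω = 2π / T = 2π / 3.15×10^7 s = 1.99×10^-7 s⁻¹.
√((Cω)² + λ²) = √((39.8)² + 22.8²) = 45.8 W/(m²·K).
Amplitude A = F₀ / √((Cω)²+λ²) = 81.3 / 45.8 = 1.77 K.

1.8 K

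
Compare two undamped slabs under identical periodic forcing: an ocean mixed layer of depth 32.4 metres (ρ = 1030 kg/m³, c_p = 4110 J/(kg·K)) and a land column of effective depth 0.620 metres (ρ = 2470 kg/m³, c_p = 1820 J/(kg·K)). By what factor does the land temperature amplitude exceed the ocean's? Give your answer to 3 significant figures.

49.2

C_ocean = 1030 × 4110 × 32.4 = 1.37×10^8 J/(m²·K).
C_land = 2470 × 1820 × 0.620 = 2.79×10^6 J/(m²·K).
Undamped amplitude ∝ 1/C, so A_land/A_ocean = C_ocean/C_land = 49.2.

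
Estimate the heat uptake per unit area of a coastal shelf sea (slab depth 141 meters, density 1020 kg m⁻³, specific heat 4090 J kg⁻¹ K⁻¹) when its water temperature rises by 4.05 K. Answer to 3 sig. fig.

Areal heat capacity C = ρ c_p D = 1020 × 4090 × 141 = 5.88×10^8 J/(m^2 K).
ΔQ = C ΔT = 5.88×10^8 × 4.05 = 2.38×10^9 J/m².

2.38×10^9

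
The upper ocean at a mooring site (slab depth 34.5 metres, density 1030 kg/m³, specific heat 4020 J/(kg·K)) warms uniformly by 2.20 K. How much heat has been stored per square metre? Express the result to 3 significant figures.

Areal heat capacity C = ρ c_p D = 1030 × 4020 × 34.5 = 1.43×10^8 J/(m^2 K).
ΔQ = C ΔT = 1.43×10^8 × 2.20 = 3.14×10^8 J/m².

3.14×10^8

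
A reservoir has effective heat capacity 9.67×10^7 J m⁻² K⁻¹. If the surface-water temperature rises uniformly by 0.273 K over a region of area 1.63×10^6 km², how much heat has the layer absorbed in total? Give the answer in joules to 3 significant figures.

4.30×10^19 J

Areal heat capacity C = 9.67×10^7 J m⁻² K⁻¹ (given).
Heat per unit area: q = C ΔT = 9.67×10^7 × 0.273 = 2.64×10^7 J/m².
Total heat: Q = q × A = 2.64×10^7 × (1.63×10^6 × 10⁶ m²) = 4.30×10^19 J.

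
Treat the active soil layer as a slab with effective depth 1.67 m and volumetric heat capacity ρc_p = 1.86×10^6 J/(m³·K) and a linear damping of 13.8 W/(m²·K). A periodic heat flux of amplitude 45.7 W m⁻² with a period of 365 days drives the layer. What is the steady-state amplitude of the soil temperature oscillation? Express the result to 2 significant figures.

3.3 K

Areal heat capacity C = ρc_p × D = 1.86×10^6 × 1.67 = 3.11×10^6 J/(m²·K).
Angular frequency ω = 2π / T = 2π / 3.15×10^7 s = 1.99×10^-7 s⁻¹.
√((Cω)² + λ²) = √((0.619)² + 13.8²) = 13.8 W/(m²·K).
Amplitude A = F₀ / √((Cω)²+λ²) = 45.7 / 13.8 = 3.31 K.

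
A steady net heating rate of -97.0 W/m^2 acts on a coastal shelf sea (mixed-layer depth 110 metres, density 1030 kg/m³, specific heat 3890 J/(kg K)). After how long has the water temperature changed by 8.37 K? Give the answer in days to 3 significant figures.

440 days

Areal heat capacity C = ρ c_p D = 1030 × 3890 × 110 = 4.41×10^8 J/(m²·K).
Time required: Δt = C ΔT / F = 4.41×10^8 × -8.37 / -97.0 = 3.80×10^7 s.
In days: 3.80×10^7 s / (86400 s/day) = 440 days.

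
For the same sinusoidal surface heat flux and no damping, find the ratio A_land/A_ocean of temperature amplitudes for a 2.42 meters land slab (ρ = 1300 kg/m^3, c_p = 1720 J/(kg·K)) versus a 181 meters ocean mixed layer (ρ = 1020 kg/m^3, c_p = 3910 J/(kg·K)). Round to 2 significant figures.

C_ocean = 1020 × 3910 × 181 = 7.22×10^8 J/(m²·K).
C_land = 1300 × 1720 × 2.42 = 5.41×10^6 J/(m²·K).
Undamped amplitude ∝ 1/C, so A_land/A_ocean = C_ocean/C_land = 133.

130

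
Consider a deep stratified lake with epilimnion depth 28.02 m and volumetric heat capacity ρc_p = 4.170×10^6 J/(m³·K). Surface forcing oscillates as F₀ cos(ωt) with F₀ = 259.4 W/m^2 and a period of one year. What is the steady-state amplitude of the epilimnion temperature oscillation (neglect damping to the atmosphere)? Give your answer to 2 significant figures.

Areal heat capacity C = ρc_p × D = 4.170×10^6 × 28.02 = 1.17×10^8 J/(m²·K).
Angular frequency ω = 2π / T = 2π / 3.15×10^7 s = 1.99×10^-7 s⁻¹.
Cω = 1.17×10^8 × 1.99×10^-7 = 23.3 W/(m²·K).
Amplitude A = F₀ / (Cω) = 259.4 / 23.3 = 11.1 K.

11 K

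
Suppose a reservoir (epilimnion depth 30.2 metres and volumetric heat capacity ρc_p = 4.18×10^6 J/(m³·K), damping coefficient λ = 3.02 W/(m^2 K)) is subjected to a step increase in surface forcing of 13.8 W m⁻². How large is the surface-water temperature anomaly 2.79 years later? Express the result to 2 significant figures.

4.0 K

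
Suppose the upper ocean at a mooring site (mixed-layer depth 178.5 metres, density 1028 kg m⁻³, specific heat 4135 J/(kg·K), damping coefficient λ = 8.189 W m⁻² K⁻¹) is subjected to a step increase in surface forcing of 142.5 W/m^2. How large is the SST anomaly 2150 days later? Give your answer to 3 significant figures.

15.1 K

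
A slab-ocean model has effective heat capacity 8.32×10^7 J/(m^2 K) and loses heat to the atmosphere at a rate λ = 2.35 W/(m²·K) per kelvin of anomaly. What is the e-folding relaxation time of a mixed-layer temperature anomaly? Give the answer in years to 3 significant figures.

1.12 years

Areal heat capacity C = 8.32×10^7 J/(m^2 K) (given).
Relaxation time τ = C / λ = 8.32×10^7 / 2.35 = 3.54×10^7 s.
In years: 3.54×10^7 s / (3.156×10^7 s/year) = 1.12 years.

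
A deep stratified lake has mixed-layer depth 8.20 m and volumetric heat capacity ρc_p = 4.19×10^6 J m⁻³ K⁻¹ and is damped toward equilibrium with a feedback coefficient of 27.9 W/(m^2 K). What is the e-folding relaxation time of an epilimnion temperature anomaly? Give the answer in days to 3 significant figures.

Areal heat capacity C = ρc_p × D = 4.19×10^6 × 8.20 = 3.44×10^7 J/(m^2 K).
Relaxation time τ = C / λ = 3.44×10^7 / 27.9 = 1.23×10^6 s.
In days: 1.23×10^6 s / (86400 s/day) = 14.3 days.

14.3 days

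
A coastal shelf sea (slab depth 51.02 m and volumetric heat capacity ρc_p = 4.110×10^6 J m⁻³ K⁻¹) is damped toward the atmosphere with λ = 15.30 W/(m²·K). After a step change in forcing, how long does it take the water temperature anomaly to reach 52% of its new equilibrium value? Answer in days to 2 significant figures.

120 days

Areal heat capacity C = ρc_p × D = 4.110×10^6 × 51.02 = 2.10×10^8 J m⁻² K⁻¹.
τ = C / λ = 2.10×10^8 / 15.30 = 1.37×10^7 s.
Fraction reached: 1 − e^(−t/τ) = 0.52 ⇒ t = −τ ln(1 − 0.52) = τ × 0.734.
t = 1.01×10^7 s = 116 days.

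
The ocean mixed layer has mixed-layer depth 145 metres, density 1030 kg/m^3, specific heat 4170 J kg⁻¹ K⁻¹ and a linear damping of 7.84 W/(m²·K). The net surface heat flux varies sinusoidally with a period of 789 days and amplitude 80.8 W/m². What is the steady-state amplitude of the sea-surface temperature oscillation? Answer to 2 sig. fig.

Areal heat capacity C = ρ c_p D = 1030 × 4170 × 145 = 6.23×10^8 J/(m²·K).
Angular frequency ω = 2π / T = 2π / 6.82×10^7 s = 9.22×10^-8 s⁻¹.
√((Cω)² + λ²) = √((57.4)² + 7.84²) = 57.9 W/(m²·K).
Amplitude A = F₀ / √((Cω)²+λ²) = 80.8 / 57.9 = 1.39 K.

1.4 K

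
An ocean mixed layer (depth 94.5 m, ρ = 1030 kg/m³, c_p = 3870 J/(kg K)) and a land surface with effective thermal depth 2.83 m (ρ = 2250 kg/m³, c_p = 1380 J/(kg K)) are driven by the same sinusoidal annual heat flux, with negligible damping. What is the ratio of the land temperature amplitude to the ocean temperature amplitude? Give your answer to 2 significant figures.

C_ocean = 1030 × 3870 × 94.5 = 3.77×10^8 J/(m²·K).
C_land = 2250 × 1380 × 2.83 = 8.79×10^6 J/(m²·K).
Undamped amplitude ∝ 1/C, so A_land/A_ocean = C_ocean/C_land = 42.9.

43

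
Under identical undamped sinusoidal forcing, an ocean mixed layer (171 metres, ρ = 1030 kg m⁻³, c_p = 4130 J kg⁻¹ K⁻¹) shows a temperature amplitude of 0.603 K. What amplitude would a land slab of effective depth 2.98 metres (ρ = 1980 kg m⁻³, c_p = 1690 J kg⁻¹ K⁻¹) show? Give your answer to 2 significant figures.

C_ocean = 7.27×10^8 J/(m²·K); C_land = 9.97×10^6 J/(m²·K).
A ∝ 1/C ⇒ A_land = A_ocean × C_ocean/C_land = 0.603 × 72.9 = 44.0 K.

44 K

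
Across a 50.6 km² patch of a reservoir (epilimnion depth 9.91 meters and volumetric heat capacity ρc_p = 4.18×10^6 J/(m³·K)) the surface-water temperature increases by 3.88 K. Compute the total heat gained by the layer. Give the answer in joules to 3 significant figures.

8.13×10^15 J

Areal heat capacity C = ρc_p × D = 4.18×10^6 × 9.91 = 4.14×10^7 J/(m²·K).
Heat per unit area: q = C ΔT = 4.14×10^7 × 3.88 = 1.61×10^8 J/m².
Total heat: Q = q × A = 1.61×10^8 × (50.6 × 10⁶ m²) = 8.13×10^15 J.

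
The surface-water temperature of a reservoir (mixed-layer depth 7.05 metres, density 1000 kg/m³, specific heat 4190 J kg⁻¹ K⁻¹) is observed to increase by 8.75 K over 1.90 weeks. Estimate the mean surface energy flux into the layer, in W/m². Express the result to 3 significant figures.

225

Areal heat capacity C = ρ c_p D = 1000 × 4190 × 7.05 = 2.95×10^7 J/(m²·K).
Required heat per unit area: Q = C ΔT = 2.95×10^7 × 8.75 = 2.58×10^8 J/m².
Flux F = Q / Δt = 2.58×10^8 / 1.15×10^6 s = 225 W/m².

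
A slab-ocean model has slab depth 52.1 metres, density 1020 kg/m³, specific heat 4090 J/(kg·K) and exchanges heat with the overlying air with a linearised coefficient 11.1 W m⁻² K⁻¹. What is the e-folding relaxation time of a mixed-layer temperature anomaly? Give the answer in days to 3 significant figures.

Areal heat capacity C = ρ c_p D = 1020 × 4090 × 52.1 = 2.17×10^8 J/(m²·K).
Relaxation time τ = C / λ = 2.17×10^8 / 11.1 = 1.96×10^7 s.
In days: 1.96×10^7 s / (86400 s/day) = 227 days.

227 days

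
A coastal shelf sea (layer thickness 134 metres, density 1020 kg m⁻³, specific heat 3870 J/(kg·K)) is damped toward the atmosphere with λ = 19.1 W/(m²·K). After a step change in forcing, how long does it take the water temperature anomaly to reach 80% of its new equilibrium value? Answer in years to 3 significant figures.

1.41 years

Areal heat capacity C = ρ c_p D = 1020 × 3870 × 134 = 5.29×10^8 J/(m^2 K).
τ = C / λ = 5.29×10^8 / 19.1 = 2.77×10^7 s.
Fraction reached: 1 − e^(−t/τ) = 0.80 ⇒ t = −τ ln(1 − 0.80) = τ × 1.61.
t = 4.46×10^7 s = 1.41 years.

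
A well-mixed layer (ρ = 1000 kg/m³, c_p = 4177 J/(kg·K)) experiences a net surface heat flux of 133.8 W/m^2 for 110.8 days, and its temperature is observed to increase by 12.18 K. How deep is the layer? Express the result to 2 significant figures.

25 m

Heat input Q = F Δt = 133.8 × 9.57×10^6 s = 1.28×10^9 J/m².
Required areal heat capacity C = Q / ΔT = 1.05×10^8 J/(m²·K).
Depth D = C / (ρ c_p) = 1.05×10^8 / (1000 × 4177) = 25.2 m.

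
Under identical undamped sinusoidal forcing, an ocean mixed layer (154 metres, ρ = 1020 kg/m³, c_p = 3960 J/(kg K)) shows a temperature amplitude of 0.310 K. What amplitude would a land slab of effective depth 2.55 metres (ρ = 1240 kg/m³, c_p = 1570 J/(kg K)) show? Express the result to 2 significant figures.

C_ocean = 6.22×10^8 J/(m²·K); C_land = 4.96×10^6 J/(m²·K).
A ∝ 1/C ⇒ A_land = A_ocean × C_ocean/C_land = 0.310 × 125 = 38.8 K.

39 K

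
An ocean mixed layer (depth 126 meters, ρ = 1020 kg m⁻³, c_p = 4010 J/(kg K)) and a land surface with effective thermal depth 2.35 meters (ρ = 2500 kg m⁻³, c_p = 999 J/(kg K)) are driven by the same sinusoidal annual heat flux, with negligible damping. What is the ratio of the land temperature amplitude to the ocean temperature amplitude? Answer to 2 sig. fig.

C_ocean = 1020 × 4010 × 126 = 5.15×10^8 J/(m²·K).
C_land = 2500 × 999 × 2.35 = 5.87×10^6 J/(m²·K).
Undamped amplitude ∝ 1/C, so A_land/A_ocean = C_ocean/C_land = 87.8.

88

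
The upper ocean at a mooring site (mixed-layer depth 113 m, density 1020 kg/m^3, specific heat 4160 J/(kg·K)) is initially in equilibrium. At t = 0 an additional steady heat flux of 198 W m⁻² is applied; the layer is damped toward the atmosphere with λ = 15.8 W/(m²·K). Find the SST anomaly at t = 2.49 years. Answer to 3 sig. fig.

Areal heat capacity C = ρ c_p D = 1020 × 4160 × 113 = 4.79×10^8 J/(m^2 K).
τ = C / λ = 4.79×10^8 / 15.8 = 3.03×10^7 s.
Equilibrium anomaly ΔT_eq = F / λ = 198 / 15.8 = 12.5 K.
t = 2.49 years = 7.86×10^7 s, so t/τ = 2.59.
ΔT(t) = ΔT_eq (1 − e^(−t/τ)) = 12.5 × (1 − e^−2.59) = 11.6 K.

11.6 K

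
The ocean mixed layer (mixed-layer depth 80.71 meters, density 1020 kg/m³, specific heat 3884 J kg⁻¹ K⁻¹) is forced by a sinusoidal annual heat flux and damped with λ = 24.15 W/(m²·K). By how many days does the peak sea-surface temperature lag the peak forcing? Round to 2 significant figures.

70 days

Areal heat capacity C = ρ c_p D = 1020 × 3884 × 80.71 = 3.20×10^8 J m⁻² K⁻¹.
ω = 2π / 3.15×10^7 s = 1.99×10^-7 s⁻¹.
Phase lag φ = arctan(Cω/λ) = arctan(63.7/24.15) = 1.21 rad.
Time lag = φ / ω = 1.21 / 1.99×10^-7 = 6.07×10^6 s = 70.2 days.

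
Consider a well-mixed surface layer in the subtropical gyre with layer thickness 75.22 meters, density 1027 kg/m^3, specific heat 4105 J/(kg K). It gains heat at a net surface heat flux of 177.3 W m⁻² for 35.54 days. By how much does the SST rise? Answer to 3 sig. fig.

1.72 K

Areal heat capacity C = ρ c_p D = 1027 × 4105 × 75.22 = 3.17×10^8 J/(m²·K).
Net heat input Q = F Δt = 177.3 × (35.54 days × 86400 s/day) = 5.44×10^8 J/m².
ΔT = Q / C = 5.44×10^8 / 3.17×10^8 = 1.72 K.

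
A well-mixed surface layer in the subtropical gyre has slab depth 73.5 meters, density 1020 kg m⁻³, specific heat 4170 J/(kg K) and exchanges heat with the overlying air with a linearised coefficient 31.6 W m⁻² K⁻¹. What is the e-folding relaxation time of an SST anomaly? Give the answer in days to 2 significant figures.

110 days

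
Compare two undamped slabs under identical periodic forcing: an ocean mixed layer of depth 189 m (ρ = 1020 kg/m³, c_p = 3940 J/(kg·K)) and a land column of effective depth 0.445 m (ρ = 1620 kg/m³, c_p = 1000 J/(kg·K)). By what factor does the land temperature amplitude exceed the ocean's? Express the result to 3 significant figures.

C_ocean = 1020 × 3940 × 189 = 7.60×10^8 J/(m²·K).
C_land = 1620 × 1000 × 0.445 = 7.21×10^5 J/(m²·K).
Undamped amplitude ∝ 1/C, so A_land/A_ocean = C_ocean/C_land = 1050.

1050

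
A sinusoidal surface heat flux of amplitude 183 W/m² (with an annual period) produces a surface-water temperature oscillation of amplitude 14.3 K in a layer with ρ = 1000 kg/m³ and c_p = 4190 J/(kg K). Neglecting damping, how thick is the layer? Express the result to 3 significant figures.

15.3 m

ω = 2π / 3.15×10^7 s = 1.99×10^-7 s⁻¹.
Required C = F₀ / (A ω) = 183 / (14.3 × 1.99×10^-7) = 6.42×10^7 J/(m²·K).
D = C / (ρ c_p) = 6.42×10^7 / (1000 × 4190) = 15.3 m.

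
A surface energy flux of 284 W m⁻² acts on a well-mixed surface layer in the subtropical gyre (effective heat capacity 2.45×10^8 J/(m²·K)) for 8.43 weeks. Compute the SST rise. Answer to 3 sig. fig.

Areal heat capacity C = 2.45×10^8 J/(m²·K) (given).
Net heat input Q = F Δt = 284 × (8.43 weeks × 6.048×10^5 s/week) = 1.45×10^9 J/m².
ΔT = Q / C = 1.45×10^9 / 2.45×10^8 = 5.91 K.

5.91 K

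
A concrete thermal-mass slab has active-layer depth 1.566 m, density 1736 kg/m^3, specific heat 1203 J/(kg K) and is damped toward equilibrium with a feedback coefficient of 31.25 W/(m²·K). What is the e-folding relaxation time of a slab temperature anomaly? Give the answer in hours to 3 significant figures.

29.1 hours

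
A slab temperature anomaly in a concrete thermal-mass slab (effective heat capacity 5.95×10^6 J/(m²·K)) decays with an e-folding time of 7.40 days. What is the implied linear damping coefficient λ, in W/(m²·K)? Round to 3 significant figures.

Areal heat capacity C = 5.95×10^6 J/(m²·K) (given).
τ = 7.40 days = 6.39×10^5 s.
λ = C / τ = 5.95×10^6 / 6.39×10^5 = 9.31 W/(m²·K).

9.31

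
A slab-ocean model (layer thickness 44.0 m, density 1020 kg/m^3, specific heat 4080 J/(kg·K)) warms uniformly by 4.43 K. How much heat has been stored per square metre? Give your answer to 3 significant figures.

Areal heat capacity C = ρ c_p D = 1020 × 4080 × 44.0 = 1.83×10^8 J/(m²·K).
ΔQ = C ΔT = 1.83×10^8 × 4.43 = 8.11×10^8 J/m².

8.11×10^8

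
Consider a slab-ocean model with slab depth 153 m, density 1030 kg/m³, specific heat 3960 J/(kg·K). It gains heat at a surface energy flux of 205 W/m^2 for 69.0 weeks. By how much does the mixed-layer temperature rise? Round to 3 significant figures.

Areal heat capacity C = ρ c_p D = 1030 × 3960 × 153 = 6.24×10^8 J/(m²·K).
Net heat input Q = F Δt = 205 × (69.0 weeks × 6.048×10^5 s/week) = 8.55×10^9 J/m².
ΔT = Q / C = 8.55×10^9 / 6.24×10^8 = 13.7 K.

13.7 K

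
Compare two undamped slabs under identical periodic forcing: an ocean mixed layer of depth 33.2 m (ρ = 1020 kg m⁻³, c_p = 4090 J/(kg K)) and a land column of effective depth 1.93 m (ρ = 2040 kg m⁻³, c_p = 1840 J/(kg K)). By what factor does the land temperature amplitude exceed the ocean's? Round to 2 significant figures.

C_ocean = 1020 × 4090 × 33.2 = 1.39×10^8 J/(m²·K).
C_land = 2040 × 1840 × 1.93 = 7.24×10^6 J/(m²·K).
Undamped amplitude ∝ 1/C, so A_land/A_ocean = C_ocean/C_land = 19.1.

19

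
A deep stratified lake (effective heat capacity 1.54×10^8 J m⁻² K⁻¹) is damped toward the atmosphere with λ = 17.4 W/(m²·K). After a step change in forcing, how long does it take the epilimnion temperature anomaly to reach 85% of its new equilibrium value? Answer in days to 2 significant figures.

Areal heat capacity C = 1.54×10^8 J m⁻² K⁻¹ (given).
τ = C / λ = 1.54×10^8 / 17.4 = 8.85×10^6 s.
Fraction reached: 1 − e^(−t/τ) = 0.85 ⇒ t = −τ ln(1 − 0.85) = τ × 1.90.
t = 1.68×10^7 s = 194 days.

190 days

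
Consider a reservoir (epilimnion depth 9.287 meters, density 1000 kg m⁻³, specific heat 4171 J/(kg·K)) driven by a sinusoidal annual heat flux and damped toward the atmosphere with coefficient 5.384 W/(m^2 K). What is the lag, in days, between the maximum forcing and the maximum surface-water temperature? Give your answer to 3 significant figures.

55.9 days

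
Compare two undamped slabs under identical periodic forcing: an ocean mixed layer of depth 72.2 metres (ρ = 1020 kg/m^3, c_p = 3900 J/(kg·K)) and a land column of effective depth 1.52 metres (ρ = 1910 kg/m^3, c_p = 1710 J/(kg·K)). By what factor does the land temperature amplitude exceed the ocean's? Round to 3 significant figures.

57.9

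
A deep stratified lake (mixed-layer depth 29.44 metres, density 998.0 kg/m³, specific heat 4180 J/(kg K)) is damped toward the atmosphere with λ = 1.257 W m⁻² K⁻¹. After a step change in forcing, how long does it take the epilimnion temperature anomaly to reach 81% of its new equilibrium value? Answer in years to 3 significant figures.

Areal heat capacity C = ρ c_p D = 998.0 × 4180 × 29.44 = 1.23×10^8 J/(m^2 K).
τ = C / λ = 1.23×10^8 / 1.257 = 9.77×10^7 s.
Fraction reached: 1 − e^(−t/τ) = 0.81 ⇒ t = −τ ln(1 − 0.81) = τ × 1.66.
t = 1.62×10^8 s = 5.14 years.

5.14 years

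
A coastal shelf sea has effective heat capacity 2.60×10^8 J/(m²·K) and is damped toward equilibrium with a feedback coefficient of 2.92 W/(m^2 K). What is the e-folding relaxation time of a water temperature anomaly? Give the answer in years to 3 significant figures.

2.82 years

Areal heat capacity C = 2.60×10^8 J/(m²·K) (given).
Relaxation time τ = C / λ = 2.60×10^8 / 2.92 = 8.90×10^7 s.
In years: 8.90×10^7 s / (3.156×10^7 s/year) = 2.82 years.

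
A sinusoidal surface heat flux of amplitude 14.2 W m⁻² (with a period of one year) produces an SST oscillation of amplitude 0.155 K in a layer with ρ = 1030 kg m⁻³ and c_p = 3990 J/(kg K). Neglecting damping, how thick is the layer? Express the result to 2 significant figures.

110 m

ω = 2π / 3.15×10^7 s = 1.99×10^-7 s⁻¹.
Required C = F₀ / (A ω) = 14.2 / (0.155 × 1.99×10^-7) = 4.60×10^8 J/(m²·K).
D = C / (ρ c_p) = 4.60×10^8 / (1030 × 3990) = 112 m.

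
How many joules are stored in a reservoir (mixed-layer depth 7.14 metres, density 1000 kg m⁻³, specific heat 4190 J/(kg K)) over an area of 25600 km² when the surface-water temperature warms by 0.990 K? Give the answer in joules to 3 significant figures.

Areal heat capacity C = ρ c_p D = 1000 × 4190 × 7.14 = 2.99×10^7 J/(m²·K).
Heat per unit area: q = C ΔT = 2.99×10^7 × 0.990 = 2.96×10^7 J/m².
Total heat: Q = q × A = 2.96×10^7 × (25600 × 10⁶ m²) = 7.58×10^17 J.

7.58×10^17 J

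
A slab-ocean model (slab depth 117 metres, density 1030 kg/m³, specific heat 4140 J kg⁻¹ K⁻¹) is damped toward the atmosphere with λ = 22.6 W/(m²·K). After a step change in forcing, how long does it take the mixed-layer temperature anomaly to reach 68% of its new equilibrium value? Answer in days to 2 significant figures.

290 days

Areal heat capacity C = ρ c_p D = 1030 × 4140 × 117 = 4.99×10^8 J m⁻² K⁻¹.
τ = C / λ = 4.99×10^8 / 22.6 = 2.21×10^7 s.
Fraction reached: 1 − e^(−t/τ) = 0.68 ⇒ t = −τ ln(1 − 0.68) = τ × 1.14.
t = 2.52×10^7 s = 291 days.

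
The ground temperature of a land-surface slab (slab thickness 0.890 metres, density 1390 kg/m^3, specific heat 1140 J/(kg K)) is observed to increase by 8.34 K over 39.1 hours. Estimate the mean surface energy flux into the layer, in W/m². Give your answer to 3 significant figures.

Areal heat capacity C = ρ c_p D = 1390 × 1140 × 0.890 = 1.41×10^6 J/(m^2 K).
Required heat per unit area: Q = C ΔT = 1.41×10^6 × 8.34 = 1.18×10^7 J/m².
Flux F = Q / Δt = 1.18×10^7 / 1.41×10^5 s = 83.6 W/m².

83.6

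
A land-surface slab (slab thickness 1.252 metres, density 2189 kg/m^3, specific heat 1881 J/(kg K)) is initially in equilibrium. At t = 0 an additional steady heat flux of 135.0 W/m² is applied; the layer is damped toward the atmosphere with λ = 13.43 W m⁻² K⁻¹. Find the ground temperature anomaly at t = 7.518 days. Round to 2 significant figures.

8.2 K

Areal heat capacity C = ρ c_p D = 2189 × 1881 × 1.252 = 5.16×10^6 J/(m^2 K).
τ = C / λ = 5.16×10^6 / 13.43 = 3.84×10^5 s.
Equilibrium anomaly ΔT_eq = F / λ = 135.0 / 13.43 = 10.1 K.
t = 7.518 days = 6.50×10^5 s, so t/τ = 1.69.
ΔT(t) = ΔT_eq (1 − e^(−t/τ)) = 10.1 × (1 − e^−1.69) = 8.20 K.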